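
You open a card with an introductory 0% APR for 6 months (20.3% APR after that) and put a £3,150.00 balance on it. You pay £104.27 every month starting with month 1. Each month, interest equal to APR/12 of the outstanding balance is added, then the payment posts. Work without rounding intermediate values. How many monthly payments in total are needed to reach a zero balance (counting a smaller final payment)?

38 months

Promo months 1–6 at r₀ = 0%/12 = 0; months 7+ at r₁ = 20.3%/12 = 0.0169167.
After month 6 (no interest yet): B = £3,150.00 − 6·£104.27 = £2,524.38.
Then at r₁ with £104.27/mo: n₂ = −ln(1 − r₁·B/P)/ln(1+r₁) ≈ 31.41 → 32 more payments.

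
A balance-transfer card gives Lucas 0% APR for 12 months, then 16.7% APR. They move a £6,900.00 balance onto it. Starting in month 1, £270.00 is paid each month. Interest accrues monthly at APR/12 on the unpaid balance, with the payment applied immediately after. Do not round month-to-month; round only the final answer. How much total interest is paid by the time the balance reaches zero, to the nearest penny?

£424.25

Promo months 1–12 at r₀ = 0%/12 = 0; months 13+ at r₁ = 16.7%/12 = 0.0139167.
After month 12 (no interest yet): B = £6,900.00 − 12·£270.00 = £3,660.00.
Then at r₁ with £270.00/mo: n₂ = −ln(1 − r₁·B/P)/ln(1+r₁) ≈ 15.13 → 16 more payments.
Total paid = 27·£270.00 + £34.25 = £7,324.25; interest = £7,324.25 − £6,900.00 = £424.25.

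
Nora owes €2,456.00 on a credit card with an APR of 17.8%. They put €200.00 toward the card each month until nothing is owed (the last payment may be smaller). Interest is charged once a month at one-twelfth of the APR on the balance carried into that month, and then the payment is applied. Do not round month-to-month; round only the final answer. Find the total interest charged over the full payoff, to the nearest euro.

Monthly rate r = 17.8%/12 = 1.48333% = 0.0148333.
Payoff takes n = ⌈−ln(1 − rB₀/P)/ln(1+r)⌉ = ⌈13.656⌉ = 14 payments; the last is €131.59.
Total paid = 13·€200.00 + €131.59 = €2,731.59.
Total interest = total paid − principal = €2,731.59 − €2,456.00 = €275.59.

€276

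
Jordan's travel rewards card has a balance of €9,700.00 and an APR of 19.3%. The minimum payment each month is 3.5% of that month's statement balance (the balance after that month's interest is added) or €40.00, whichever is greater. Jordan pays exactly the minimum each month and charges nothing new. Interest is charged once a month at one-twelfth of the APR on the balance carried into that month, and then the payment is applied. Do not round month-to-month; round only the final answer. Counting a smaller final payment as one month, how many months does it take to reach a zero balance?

Monthly rate r = 19.3%/12 = 1.60833% = 0.0160833.
While 3.5% of the post-interest balance exceeds €40.00, each month B ← (B·(1+r))·(1 − 0.035), i.e. B shrinks by the factor (1+r)·0.965 = 0.98052.
This holds for months 1–110. Entering month 111 the balance is €1,114.30; 3.5% of the post-interest balance is now below €40.00, so the flat €40.00 minimum applies from here.
From month 111 a fixed €40.00 at rate r clears €1,114.30 in 38 more payments. Total: 110 + 38 = 148 months.

148 months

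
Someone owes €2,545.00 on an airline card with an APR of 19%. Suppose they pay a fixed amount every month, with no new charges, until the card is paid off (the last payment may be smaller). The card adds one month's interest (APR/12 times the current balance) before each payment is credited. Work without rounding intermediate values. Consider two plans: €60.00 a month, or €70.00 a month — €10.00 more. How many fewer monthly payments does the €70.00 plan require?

16 fewer payments

Monthly rate r = 19%/12 = 1.58333% = 0.0158333.
At €60.00/mo: n = ⌈−ln(1 − rB₀/P)/ln(1+r)⌉ = 71 payments (last €53.00); total interest = total paid − €2,545.00 = €1,708.00.
At €70.00/mo: 55 payments (last €39.82); total interest €1,274.82.
Payments saved = 71 − 55 = 16.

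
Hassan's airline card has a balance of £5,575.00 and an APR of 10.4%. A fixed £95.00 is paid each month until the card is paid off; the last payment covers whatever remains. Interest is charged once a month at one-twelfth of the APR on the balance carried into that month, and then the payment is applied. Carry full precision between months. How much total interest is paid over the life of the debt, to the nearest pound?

Monthly rate r = 10.4%/12 = 0.866667% = 0.00866667.
Payoff takes n = ⌈−ln(1 − rB₀/P)/ln(1+r)⌉ = ⌈82.334⌉ = 83 payments; the last is £31.85.
Total paid = 82·£95.00 + £31.85 = £7,821.85.
Total interest = total paid − principal = £7,821.85 − £5,575.00 = £2,246.85.

£2,247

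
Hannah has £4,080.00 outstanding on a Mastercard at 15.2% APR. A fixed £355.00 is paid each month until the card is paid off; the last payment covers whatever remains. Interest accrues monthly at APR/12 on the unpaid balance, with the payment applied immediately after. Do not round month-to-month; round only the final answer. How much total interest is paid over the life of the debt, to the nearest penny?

£357.79

Monthly rate r = 15.2%/12 = 1.26667% = 0.0126667.
Payoff takes n = ⌈−ln(1 − rB₀/P)/ln(1+r)⌉ = ⌈12.499⌉ = 13 payments; the last is £177.79.
Total paid = 12·£355.00 + £177.79 = £4,437.79.
Total interest = total paid − principal = £4,437.79 − £4,080.00 = £357.79.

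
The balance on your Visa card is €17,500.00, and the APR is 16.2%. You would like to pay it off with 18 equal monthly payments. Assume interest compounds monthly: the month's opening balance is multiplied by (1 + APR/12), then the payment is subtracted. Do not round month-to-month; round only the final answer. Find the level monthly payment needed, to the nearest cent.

€1,101.64

Monthly rate r = 16.2%/12 = 1.35% = 0.0135.
Level-payment amortization: P = B₀·r / (1 − (1+r)^(−n)) = 17500.00·0.0135 / (1 − 1.0135^(−18)).
Denominator 1 − (1+r)^(−18) = 0.21445251.
P = 236.25 / 0.21445251 ≈ 1101.64.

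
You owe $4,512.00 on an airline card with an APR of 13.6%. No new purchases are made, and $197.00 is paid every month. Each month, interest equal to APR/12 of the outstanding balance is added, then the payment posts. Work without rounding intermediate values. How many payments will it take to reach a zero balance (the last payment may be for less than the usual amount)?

Monthly rate r = 13.6%/12 = 1.13333% = 0.0113333.
Recurrence: B ← B·(1+r) − $197.00.
Month 1: interest $51.14; balance after payment $4,366.14.
Month 2: interest $49.48; balance after payment $4,218.62.
Closed form: n = −ln(1 − rB₀/P)/ln(1+r) = −ln(0.74043)/ln(1.01133) ≈ 26.667, so the balance reaches zero during payment 27.

27 months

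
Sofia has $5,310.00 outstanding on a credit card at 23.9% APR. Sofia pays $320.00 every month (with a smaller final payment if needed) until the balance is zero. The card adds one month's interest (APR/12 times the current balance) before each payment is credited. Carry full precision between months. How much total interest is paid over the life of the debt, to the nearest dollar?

Monthly rate r = 23.9%/12 = 1.99167% = 0.0199167.
Payoff takes n = ⌈−ln(1 − rB₀/P)/ln(1+r)⌉ = ⌈20.345⌉ = 21 payments; the last is $110.95.
Total paid = 20·$320.00 + $110.95 = $6,510.95.
Total interest = total paid − principal = $6,510.95 − $5,310.00 = $1,200.95.

$1,201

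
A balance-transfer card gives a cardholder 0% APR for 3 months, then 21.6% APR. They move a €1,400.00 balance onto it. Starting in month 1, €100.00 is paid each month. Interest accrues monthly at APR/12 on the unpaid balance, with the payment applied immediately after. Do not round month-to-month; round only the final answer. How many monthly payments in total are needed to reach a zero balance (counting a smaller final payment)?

Promo months 1–3 at r₀ = 0%/12 = 0; months 4+ at r₁ = 21.6%/12 = 0.018.
After month 3 (no interest yet): B = €1,400.00 − 3·€100.00 = €1,100.00.
Then at r₁ with €100.00/mo: n₂ = −ln(1 − r₁·B/P)/ln(1+r₁) ≈ 12.37 → 13 more payments.

16 payments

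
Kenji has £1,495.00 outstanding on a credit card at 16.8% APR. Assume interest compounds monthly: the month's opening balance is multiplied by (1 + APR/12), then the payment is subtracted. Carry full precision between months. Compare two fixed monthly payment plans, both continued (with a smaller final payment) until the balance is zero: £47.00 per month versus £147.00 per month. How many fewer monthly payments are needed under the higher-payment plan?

31 fewer payments

Monthly rate r = 16.8%/12 = 1.4% = 0.014.
At £47.00/mo: n = ⌈−ln(1 − rB₀/P)/ln(1+r)⌉ = 43 payments (last £18.47); total interest = total paid − £1,495.00 = £497.47.
At £147.00/mo: 12 payments (last £7.06); total interest £129.06.
Payments saved = 43 − 12 = 31.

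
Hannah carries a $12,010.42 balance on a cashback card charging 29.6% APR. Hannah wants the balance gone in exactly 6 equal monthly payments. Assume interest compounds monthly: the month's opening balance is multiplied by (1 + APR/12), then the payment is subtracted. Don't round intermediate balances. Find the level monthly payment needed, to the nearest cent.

$2,178.06

Monthly rate r = 29.6%/12 = 2.46667% = 0.0246667.
Level-payment amortization: P = B₀·r / (1 − (1+r)^(−n)) = 12010.42·0.0246667 / (1 − 1.02467^(−6)).
Denominator 1 − (1+r)^(−6) = 0.136018687.
P = 296.257 / 0.136018687 ≈ 2178.06.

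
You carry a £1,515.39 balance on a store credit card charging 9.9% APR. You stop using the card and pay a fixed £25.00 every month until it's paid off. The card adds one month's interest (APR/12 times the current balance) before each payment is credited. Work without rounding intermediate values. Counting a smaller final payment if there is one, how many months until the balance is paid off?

Monthly rate r = 9.9%/12 = 0.825% = 0.00825.
Recurrence: B ← B·(1+r) − £25.00.
Month 1: interest £12.50; balance after payment £1,502.89.
Month 2: interest £12.40; balance after payment £1,490.29.
Closed form: n = −ln(1 − rB₀/P)/ln(1+r) = −ln(0.49992)/ln(1.00825) ≈ 84.383, so the balance reaches zero during payment 85.

85 payments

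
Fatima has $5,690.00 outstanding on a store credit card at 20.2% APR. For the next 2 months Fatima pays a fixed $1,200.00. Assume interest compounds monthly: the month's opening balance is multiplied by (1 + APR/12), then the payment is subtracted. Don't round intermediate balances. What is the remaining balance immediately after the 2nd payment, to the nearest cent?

$3,462.98

Monthly rate r = 20.2%/12 = 1.68333% = 0.0168333.
Each month: B ← B·(1+r) − $1,200.00.
Month 1: interest $95.78; balance after payment $4,585.78.
Month 2: interest $77.19; balance after payment $3,462.98.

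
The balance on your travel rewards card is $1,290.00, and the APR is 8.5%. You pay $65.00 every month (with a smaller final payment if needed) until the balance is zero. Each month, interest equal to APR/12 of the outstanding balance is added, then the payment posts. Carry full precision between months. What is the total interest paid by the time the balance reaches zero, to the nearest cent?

Monthly rate r = 8.5%/12 = 0.708333% = 0.00708333.
Payoff takes n = ⌈−ln(1 − rB₀/P)/ln(1+r)⌉ = ⌈21.463⌉ = 22 payments; the last is $30.15.
Total paid = 21·$65.00 + $30.15 = $1,395.15.
Total interest = total paid − principal = $1,395.15 − $1,290.00 = $105.15.

$105.15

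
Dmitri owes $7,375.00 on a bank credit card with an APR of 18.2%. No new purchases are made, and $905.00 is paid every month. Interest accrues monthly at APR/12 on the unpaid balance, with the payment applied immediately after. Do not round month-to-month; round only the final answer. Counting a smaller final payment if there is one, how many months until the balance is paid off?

Monthly rate r = 18.2%/12 = 1.51667% = 0.0151667.
Recurrence: B ← B·(1+r) − $905.00.
Month 1: interest $111.85; balance after payment $6,581.85.
Month 2: interest $99.82; balance after payment $5,776.68.
Closed form: n = −ln(1 − rB₀/P)/ln(1+r) = −ln(0.8764)/ln(1.01517) ≈ 8.764, so the balance reaches zero during payment 9.

9 payments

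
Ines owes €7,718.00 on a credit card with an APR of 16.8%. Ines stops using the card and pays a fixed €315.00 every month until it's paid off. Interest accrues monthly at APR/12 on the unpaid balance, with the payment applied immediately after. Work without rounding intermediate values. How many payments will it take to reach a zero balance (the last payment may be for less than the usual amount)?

Monthly rate r = 16.8%/12 = 1.4% = 0.014.
Recurrence: B ← B·(1+r) − €315.00.
Month 1: interest €108.05; balance after payment €7,511.05.
Month 2: interest €105.15; balance after payment €7,301.21.
Closed form: n = −ln(1 − rB₀/P)/ln(1+r) = −ln(0.65698)/ln(1.014) ≈ 30.217, so the balance reaches zero during payment 31.

31 months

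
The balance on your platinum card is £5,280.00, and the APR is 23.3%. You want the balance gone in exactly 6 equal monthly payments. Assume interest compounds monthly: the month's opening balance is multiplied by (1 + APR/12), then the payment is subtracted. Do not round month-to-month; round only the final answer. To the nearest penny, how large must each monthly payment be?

£940.76

Monthly rate r = 23.3%/12 = 1.94167% = 0.0194167.
Level-payment amortization: P = B₀·r / (1 − (1+r)^(−n)) = 5280.00·0.0194167 / (1 − 1.01942^(−6)).
Denominator 1 − (1+r)^(−6) = 0.108975549.
P = 102.52 / 0.108975549 ≈ 940.76.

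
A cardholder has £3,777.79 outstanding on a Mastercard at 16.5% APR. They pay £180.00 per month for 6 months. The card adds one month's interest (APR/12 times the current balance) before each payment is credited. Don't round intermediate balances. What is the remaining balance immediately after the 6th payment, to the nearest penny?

Monthly rate r = 16.5%/12 = 1.375% = 0.01375.
Each month: B ← B·(1+r) − £180.00.
Month 1: interest £51.94; balance after payment £3,649.73.
Month 2: interest £50.18; balance after payment £3,519.92.
Month 3: interest £48.40; balance after payment £3,388.32.
Month 4: interest £46.59; balance after payment £3,254.91.
Month 5: interest £44.75; balance after payment £3,119.66.
Month 6: interest £42.90; balance after payment £2,982.56.

£2,982.56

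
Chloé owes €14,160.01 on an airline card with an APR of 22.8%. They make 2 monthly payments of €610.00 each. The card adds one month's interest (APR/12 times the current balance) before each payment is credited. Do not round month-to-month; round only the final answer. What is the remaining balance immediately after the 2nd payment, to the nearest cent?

€13,471.61

Monthly rate r = 22.8%/12 = 1.9% = 0.019.
Each month: B ← B·(1+r) − €610.00.
Month 1: interest €269.04; balance after payment €13,819.05.
Month 2: interest €262.56; balance after payment €13,471.61.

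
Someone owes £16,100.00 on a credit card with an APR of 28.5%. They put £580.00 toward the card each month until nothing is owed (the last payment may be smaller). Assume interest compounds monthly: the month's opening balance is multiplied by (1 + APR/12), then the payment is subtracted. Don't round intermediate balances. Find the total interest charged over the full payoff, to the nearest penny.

£10,504.87

Monthly rate r = 28.5%/12 = 2.375% = 0.02375.
Payoff takes n = ⌈−ln(1 − rB₀/P)/ln(1+r)⌉ = ⌈45.869⌉ = 46 payments; the last is £504.87.
Total paid = 45·£580.00 + £504.87 = £26,604.87.
Total interest = total paid − principal = £26,604.87 − £16,100.00 = £10,504.87.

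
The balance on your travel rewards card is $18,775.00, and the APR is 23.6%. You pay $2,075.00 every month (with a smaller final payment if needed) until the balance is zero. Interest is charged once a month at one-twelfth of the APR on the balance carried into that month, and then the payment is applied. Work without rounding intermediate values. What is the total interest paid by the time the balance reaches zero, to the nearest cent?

$2,103.34

Monthly rate r = 23.6%/12 = 1.96667% = 0.0196667.
Payoff takes n = ⌈−ln(1 − rB₀/P)/ln(1+r)⌉ = ⌈10.061⌉ = 11 payments; the last is $128.34.
Total paid = 10·$2,075.00 + $128.34 = $20,878.34.
Total interest = total paid − principal = $20,878.34 − $18,775.00 = $2,103.34.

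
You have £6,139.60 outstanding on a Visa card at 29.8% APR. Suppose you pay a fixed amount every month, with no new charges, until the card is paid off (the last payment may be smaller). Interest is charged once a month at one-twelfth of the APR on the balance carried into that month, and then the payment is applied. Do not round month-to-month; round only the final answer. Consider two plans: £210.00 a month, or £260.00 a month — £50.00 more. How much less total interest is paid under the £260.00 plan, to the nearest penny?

£1,726.75

Monthly rate r = 29.8%/12 = 2.48333% = 0.0248333.
At £210.00/mo: n = ⌈−ln(1 − rB₀/P)/ln(1+r)⌉ = 53 payments (last £164.67); total interest = total paid − £6,139.60 = £4,945.07.
At £260.00/mo: 36 payments (last £257.92); total interest £3,218.32.
Interest saved = £4,945.07 − £3,218.32 = £1,726.75.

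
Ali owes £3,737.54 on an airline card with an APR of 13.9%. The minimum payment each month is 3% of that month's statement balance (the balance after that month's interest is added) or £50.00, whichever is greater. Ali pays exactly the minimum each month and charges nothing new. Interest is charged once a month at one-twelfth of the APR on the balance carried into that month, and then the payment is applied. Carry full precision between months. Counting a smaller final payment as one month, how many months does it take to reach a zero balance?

85 months

Monthly rate r = 13.9%/12 = 1.15833% = 0.0115833.
While 3% of the post-interest balance exceeds £50.00, each month B ← (B·(1+r))·(1 − 0.03), i.e. B shrinks by the factor (1+r)·0.97 = 0.98124.
This holds for months 1–44. Entering month 45 the balance is £1,624.11; 3% of the post-interest balance is now below £50.00, so the flat £50.00 minimum applies from here.
From month 45 a fixed £50.00 at rate r clears £1,624.11 in 41 more payments. Total: 44 + 41 = 85 months.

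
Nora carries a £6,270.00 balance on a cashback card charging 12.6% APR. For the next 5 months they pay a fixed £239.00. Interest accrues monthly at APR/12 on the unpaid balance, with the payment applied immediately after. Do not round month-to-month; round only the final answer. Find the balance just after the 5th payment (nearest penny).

Monthly rate r = 12.6%/12 = 1.05% = 0.0105.
Each month: B ← B·(1+r) − £239.00.
Month 1: interest £65.83; balance after payment £6,096.84.
Month 2: interest £64.02; balance after payment £5,921.85.
Month 3: interest £62.18; balance after payment £5,745.03.
Month 4: interest £60.32; balance after payment £5,566.35.
Month 5: interest £58.45; balance after payment £5,385.80.

£5,385.80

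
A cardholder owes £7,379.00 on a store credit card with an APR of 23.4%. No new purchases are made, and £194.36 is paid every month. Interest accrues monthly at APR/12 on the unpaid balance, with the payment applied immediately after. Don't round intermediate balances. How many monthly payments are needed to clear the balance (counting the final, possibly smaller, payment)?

Monthly rate r = 23.4%/12 = 1.95% = 0.0195.
Recurrence: B ← B·(1+r) − £194.36.
Month 1: interest £143.89; balance after payment £7,328.53.
Month 2: interest £142.91; balance after payment £7,277.08.
Closed form: n = −ln(1 − rB₀/P)/ln(1+r) = −ln(0.25967)/ln(1.0195) ≈ 69.818, so the balance reaches zero during payment 70.

70 payments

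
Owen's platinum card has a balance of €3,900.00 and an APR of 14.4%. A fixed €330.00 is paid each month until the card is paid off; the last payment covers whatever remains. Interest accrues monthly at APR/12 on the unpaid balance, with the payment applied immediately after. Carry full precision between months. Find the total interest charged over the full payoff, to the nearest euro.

€331

Monthly rate r = 14.4%/12 = 1.2% = 0.012.
Payoff takes n = ⌈−ln(1 − rB₀/P)/ln(1+r)⌉ = ⌈12.821⌉ = 13 payments; the last is €271.30.
Total paid = 12·€330.00 + €271.30 = €4,231.30.
Total interest = total paid − principal = €4,231.30 − €3,900.00 = €331.30.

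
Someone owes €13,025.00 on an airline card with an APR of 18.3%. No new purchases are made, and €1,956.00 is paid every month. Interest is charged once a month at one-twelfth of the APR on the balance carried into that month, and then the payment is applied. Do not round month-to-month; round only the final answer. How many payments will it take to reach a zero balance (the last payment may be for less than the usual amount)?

Monthly rate r = 18.3%/12 = 1.525% = 0.01525.
Recurrence: B ← B·(1+r) − €1,956.00.
Month 1: interest €198.63; balance after payment €11,267.63.
Month 2: interest €171.83; balance after payment €9,483.46.
Closed form: n = −ln(1 − rB₀/P)/ln(1+r) = −ln(0.89845)/ln(1.01525) ≈ 7.075, so the balance reaches zero during payment 8.

8 months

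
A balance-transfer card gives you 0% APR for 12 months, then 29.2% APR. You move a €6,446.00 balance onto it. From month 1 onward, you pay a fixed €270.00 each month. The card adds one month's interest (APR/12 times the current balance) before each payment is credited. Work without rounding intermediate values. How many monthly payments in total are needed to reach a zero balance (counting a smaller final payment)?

27 months

Promo months 1–12 at r₀ = 0%/12 = 0; months 13+ at r₁ = 29.2%/12 = 0.0243333.
After month 12 (no interest yet): B = €6,446.00 − 12·€270.00 = €3,206.00.
Then at r₁ with €270.00/mo: n₂ = −ln(1 − r₁·B/P)/ln(1+r₁) ≈ 14.18 → 15 more payments.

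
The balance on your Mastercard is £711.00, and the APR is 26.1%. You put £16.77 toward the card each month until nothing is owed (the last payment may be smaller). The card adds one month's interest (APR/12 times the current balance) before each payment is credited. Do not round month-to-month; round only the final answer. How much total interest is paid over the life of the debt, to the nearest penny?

£1,278.68

Monthly rate r = 26.1%/12 = 2.175% = 0.02175.
Payoff takes n = ⌈−ln(1 − rB₀/P)/ln(1+r)⌉ = ⌈118.643⌉ = 119 payments; the last is £10.82.
Total paid = 118·£16.77 + £10.82 = £1,989.68.
Total interest = total paid − principal = £1,989.68 − £711.00 = £1,278.68.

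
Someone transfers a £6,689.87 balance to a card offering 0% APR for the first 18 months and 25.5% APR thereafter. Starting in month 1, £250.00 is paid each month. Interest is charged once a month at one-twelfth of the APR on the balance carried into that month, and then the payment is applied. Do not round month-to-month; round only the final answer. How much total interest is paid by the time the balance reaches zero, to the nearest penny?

£259.34

Promo months 1–18 at r₀ = 0%/12 = 0; months 19+ at r₁ = 25.5%/12 = 0.02125.
After month 18 (no interest yet): B = £6,689.87 − 18·£250.00 = £2,189.87.
Then at r₁ with £250.00/mo: n₂ = −ln(1 − r₁·B/P)/ln(1+r₁) ≈ 9.80 → 10 more payments.
Total paid = 27·£250.00 + £199.21 = £6,949.21; interest = £6,949.21 − £6,689.87 = £259.34.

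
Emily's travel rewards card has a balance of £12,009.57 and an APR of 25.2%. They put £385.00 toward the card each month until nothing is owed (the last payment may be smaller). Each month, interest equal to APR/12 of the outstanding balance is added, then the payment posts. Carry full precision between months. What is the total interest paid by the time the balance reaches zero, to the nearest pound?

Monthly rate r = 25.2%/12 = 2.1% = 0.021.
Payoff takes n = ⌈−ln(1 − rB₀/P)/ln(1+r)⌉ = ⌈51.216⌉ = 52 payments; the last is £83.99.
Total paid = 51·£385.00 + £83.99 = £19,718.99.
Total interest = total paid − principal = £19,718.99 − £12,009.57 = £7,709.42.

£7,709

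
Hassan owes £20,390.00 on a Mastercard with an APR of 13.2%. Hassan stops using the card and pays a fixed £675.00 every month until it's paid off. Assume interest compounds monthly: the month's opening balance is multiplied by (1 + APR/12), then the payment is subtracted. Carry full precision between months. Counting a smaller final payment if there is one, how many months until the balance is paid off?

37 payments

Monthly rate r = 13.2%/12 = 1.1% = 0.011.
Recurrence: B ← B·(1+r) − £675.00.
Month 1: interest £224.29; balance after payment £19,939.29.
Month 2: interest £219.33; balance after payment £19,483.62.
Closed form: n = −ln(1 − rB₀/P)/ln(1+r) = −ln(0.66772)/ln(1.011) ≈ 36.919, so the balance reaches zero during payment 37.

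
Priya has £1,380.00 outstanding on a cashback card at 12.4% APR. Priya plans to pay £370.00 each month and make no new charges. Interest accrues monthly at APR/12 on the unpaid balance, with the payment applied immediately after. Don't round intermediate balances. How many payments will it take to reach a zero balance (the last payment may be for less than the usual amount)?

Monthly rate r = 12.4%/12 = 1.03333% = 0.0103333.
Recurrence: B ← B·(1+r) − £370.00.
Month 1: interest £14.26; balance after payment £1,024.26.
Month 2: interest £10.58; balance after payment £664.84.
Month 3: interest £6.87; balance after payment £301.71.
Month 4: interest £3.12; balance after payment £0.00.

4 payments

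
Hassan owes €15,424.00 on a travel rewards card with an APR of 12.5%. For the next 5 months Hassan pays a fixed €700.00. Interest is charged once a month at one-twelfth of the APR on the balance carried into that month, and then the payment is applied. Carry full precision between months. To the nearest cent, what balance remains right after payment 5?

Monthly rate r = 12.5%/12 = 1.04167% = 0.0104167.
Each month: B ← B·(1+r) − €700.00.
Month 1: interest €160.67; balance after payment €14,884.67.
Month 2: interest €155.05; balance after payment €14,339.72.
Month 3: interest €149.37; balance after payment €13,789.09.
Month 4: interest €143.64; balance after payment €13,232.72.
Month 5: interest €137.84; balance after payment €12,670.56.

€12,670.56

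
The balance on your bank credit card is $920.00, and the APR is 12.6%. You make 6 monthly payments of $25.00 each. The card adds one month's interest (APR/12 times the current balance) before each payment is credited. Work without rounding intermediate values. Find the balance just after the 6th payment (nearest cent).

Monthly rate r = 12.6%/12 = 1.05% = 0.0105.
Each month: B ← B·(1+r) − $25.00.
Month 1: interest $9.66; balance after payment $904.66.
Month 2: interest $9.50; balance after payment $889.16.
Month 3: interest $9.34; balance after payment $873.50.
Month 4: interest $9.17; balance after payment $857.67.
Month 5: interest $9.01; balance after payment $841.67.
Month 6: interest $8.84; balance after payment $825.51.

$825.51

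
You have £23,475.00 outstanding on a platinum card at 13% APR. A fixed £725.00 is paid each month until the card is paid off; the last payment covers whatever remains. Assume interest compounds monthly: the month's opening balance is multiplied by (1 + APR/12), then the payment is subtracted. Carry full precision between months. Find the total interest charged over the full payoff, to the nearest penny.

£5,590.88

Monthly rate r = 13%/12 = 1.08333% = 0.0108333.
Payoff takes n = ⌈−ln(1 − rB₀/P)/ln(1+r)⌉ = ⌈40.090⌉ = 41 payments; the last is £65.88.
Total paid = 40·£725.00 + £65.88 = £29,065.88.
Total interest = total paid − principal = £29,065.88 − £23,475.00 = £5,590.88.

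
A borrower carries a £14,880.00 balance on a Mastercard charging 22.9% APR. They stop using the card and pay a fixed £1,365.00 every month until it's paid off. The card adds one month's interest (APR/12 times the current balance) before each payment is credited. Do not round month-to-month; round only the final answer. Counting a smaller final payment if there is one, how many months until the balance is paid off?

13 months

Monthly rate r = 22.9%/12 = 1.90833% = 0.0190833.
Recurrence: B ← B·(1+r) − £1,365.00.
Month 1: interest £283.96; balance after payment £13,798.96.
Month 2: interest £263.33; balance after payment £12,697.29.
Closed form: n = −ln(1 − rB₀/P)/ln(1+r) = −ln(0.79197)/ln(1.01908) ≈ 12.338, so the balance reaches zero during payment 13.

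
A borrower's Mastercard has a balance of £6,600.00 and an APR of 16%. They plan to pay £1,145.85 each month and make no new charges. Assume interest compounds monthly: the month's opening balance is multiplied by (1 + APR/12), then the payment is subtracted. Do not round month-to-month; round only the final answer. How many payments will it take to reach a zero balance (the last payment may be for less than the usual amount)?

Monthly rate r = 16%/12 = 1.33333% = 0.0133333.
Recurrence: B ← B·(1+r) − £1,145.85.
Month 1: interest £88.00; balance after payment £5,542.15.
Month 2: interest £73.90; balance after payment £4,470.20.
Closed form: n = −ln(1 − rB₀/P)/ln(1+r) = −ln(0.9232)/ln(1.01333) ≈ 6.033, so the balance reaches zero during payment 7.

7 months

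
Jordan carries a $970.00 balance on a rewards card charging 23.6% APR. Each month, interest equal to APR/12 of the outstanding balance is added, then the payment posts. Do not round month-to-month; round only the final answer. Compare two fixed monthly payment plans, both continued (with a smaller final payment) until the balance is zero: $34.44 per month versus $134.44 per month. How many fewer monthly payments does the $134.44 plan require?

34 fewer payments

Monthly rate r = 23.6%/12 = 1.96667% = 0.0196667.
At $34.44/mo: n = ⌈−ln(1 − rB₀/P)/ln(1+r)⌉ = 42 payments (last $15.52); total interest = total paid − $970.00 = $457.56.
At $134.44/mo: 8 payments (last $115.45); total interest $86.53.
Payments saved = 42 − 8 = 34.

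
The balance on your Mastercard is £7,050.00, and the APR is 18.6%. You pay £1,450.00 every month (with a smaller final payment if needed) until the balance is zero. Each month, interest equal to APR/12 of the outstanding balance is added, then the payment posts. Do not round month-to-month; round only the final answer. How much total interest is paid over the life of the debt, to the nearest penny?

£337.41

Monthly rate r = 18.6%/12 = 1.55% = 0.0155.
Payoff takes n = ⌈−ln(1 − rB₀/P)/ln(1+r)⌉ = ⌈5.094⌉ = 6 payments; the last is £137.41.
Total paid = 5·£1,450.00 + £137.41 = £7,387.41.
Total interest = total paid − principal = £7,387.41 − £7,050.00 = £337.41.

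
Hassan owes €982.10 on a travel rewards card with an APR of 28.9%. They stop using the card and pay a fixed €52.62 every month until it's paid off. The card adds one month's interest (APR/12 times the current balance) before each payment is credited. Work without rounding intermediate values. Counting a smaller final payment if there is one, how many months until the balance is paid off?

Monthly rate r = 28.9%/12 = 2.40833% = 0.0240833.
Recurrence: B ← B·(1+r) − €52.62.
Month 1: interest €23.65; balance after payment €953.13.
Month 2: interest €22.95; balance after payment €923.47.
Closed form: n = −ln(1 − rB₀/P)/ln(1+r) = −ln(0.55051)/ln(1.02408) ≈ 25.083, so the balance reaches zero during payment 26.

26 months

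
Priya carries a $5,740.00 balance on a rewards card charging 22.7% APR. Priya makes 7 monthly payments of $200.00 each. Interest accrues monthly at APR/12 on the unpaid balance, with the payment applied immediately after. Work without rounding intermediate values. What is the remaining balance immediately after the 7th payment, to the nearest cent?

Monthly rate r = 22.7%/12 = 1.89167% = 0.0189167.
Each month: B ← B·(1+r) − $200.00.
Month 1: interest $108.58; balance after payment $5,648.58.
Month 2: interest $106.85; balance after payment $5,555.43.
Month 3: interest $105.09; balance after payment $5,460.52.
Month 4: interest $103.29; balance after payment $5,363.82.
Month 5: interest $101.47; balance after payment $5,265.28.
Month 6: interest $99.60; balance after payment $5,164.89.
Month 7: interest $97.70; balance after payment $5,062.59.

$5,062.59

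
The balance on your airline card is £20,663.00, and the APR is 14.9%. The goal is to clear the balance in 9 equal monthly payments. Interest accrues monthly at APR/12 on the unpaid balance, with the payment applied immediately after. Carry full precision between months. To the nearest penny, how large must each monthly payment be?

£2,440.77

Monthly rate r = 14.9%/12 = 1.24167% = 0.0124167.
Level-payment amortization: P = B₀·r / (1 − (1+r)^(−n)) = 20663.00·0.0124167 / (1 − 1.01242^(−9)).
Denominator 1 − (1+r)^(−9) = 0.105116654.
P = 256.566 / 0.105116654 ≈ 2440.77.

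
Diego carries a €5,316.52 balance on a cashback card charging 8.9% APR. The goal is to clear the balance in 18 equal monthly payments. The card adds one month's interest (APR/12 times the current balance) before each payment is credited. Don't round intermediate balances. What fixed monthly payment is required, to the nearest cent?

Monthly rate r = 8.9%/12 = 0.741667% = 0.00741667.
Level-payment amortization: P = B₀·r / (1 − (1+r)^(−n)) = 5316.52·0.00741667 / (1 − 1.00742^(−18)).
Denominator 1 − (1+r)^(−18) = 0.124541362.
P = 39.4309 / 0.124541362 ≈ 316.61.

€316.61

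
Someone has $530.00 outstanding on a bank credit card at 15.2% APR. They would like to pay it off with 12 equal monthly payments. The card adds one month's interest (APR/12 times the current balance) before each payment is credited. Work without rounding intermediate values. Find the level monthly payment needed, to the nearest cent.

Monthly rate r = 15.2%/12 = 1.26667% = 0.0126667.
Level-payment amortization: P = B₀·r / (1 − (1+r)^(−n)) = 530.00·0.0126667 / (1 − 1.01267^(−12)).
Denominator 1 − (1+r)^(−12) = 0.140191326.
P = 6.71333 / 0.140191326 ≈ 47.89.

$47.89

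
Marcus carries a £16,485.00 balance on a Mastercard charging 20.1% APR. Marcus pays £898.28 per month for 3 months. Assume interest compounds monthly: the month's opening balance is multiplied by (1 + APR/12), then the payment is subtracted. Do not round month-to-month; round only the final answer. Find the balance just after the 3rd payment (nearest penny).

£14,587.09

Monthly rate r = 20.1%/12 = 1.675% = 0.01675.
Each month: B ← B·(1+r) − £898.28.
Month 1: interest £276.12; balance after payment £15,862.84.
Month 2: interest £265.70; balance after payment £15,230.27.
Month 3: interest £255.11; balance after payment £14,587.09.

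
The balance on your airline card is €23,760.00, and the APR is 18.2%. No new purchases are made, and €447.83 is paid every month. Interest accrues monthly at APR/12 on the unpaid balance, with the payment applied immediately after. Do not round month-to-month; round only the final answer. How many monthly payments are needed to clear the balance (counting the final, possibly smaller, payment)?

109 payments

Monthly rate r = 18.2%/12 = 1.51667% = 0.0151667.
Recurrence: B ← B·(1+r) − €447.83.
Month 1: interest €360.36; balance after payment €23,672.53.
Month 2: interest €359.03; balance after payment €23,583.73.
Closed form: n = −ln(1 − rB₀/P)/ln(1+r) = −ln(0.19532)/ln(1.01517) ≈ 108.493, so the balance reaches zero during payment 109.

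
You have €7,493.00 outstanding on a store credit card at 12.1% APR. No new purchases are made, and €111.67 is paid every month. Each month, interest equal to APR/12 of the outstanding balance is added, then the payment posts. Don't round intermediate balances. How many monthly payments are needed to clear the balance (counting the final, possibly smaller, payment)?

Monthly rate r = 12.1%/12 = 1.00833% = 0.0100833.
Recurrence: B ← B·(1+r) − €111.67.
Month 1: interest €75.55; balance after payment €7,456.88.
Month 2: interest €75.19; balance after payment €7,420.40.
Closed form: n = −ln(1 − rB₀/P)/ln(1+r) = −ln(0.32341)/ln(1.01008) ≈ 112.513, so the balance reaches zero during payment 113.

113 months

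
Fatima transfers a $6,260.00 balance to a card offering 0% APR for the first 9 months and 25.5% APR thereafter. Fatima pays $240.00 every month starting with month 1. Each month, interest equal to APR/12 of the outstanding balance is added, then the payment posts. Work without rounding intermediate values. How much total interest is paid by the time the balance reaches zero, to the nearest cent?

$1,048.41

Promo months 1–9 at r₀ = 0%/12 = 0; months 10+ at r₁ = 25.5%/12 = 0.02125.
After month 9 (no interest yet): B = $6,260.00 − 9·$240.00 = $4,100.00.
Then at r₁ with $240.00/mo: n₂ = −ln(1 − r₁·B/P)/ln(1+r₁) ≈ 21.45 → 22 more payments.
Total paid = 30·$240.00 + $108.41 = $7,308.41; interest = $7,308.41 − $6,260.00 = $1,048.41.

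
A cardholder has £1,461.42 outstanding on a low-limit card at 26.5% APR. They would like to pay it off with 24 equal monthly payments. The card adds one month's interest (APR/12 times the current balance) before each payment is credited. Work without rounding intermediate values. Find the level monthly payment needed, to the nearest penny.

Monthly rate r = 26.5%/12 = 2.20833% = 0.0220833.
Level-payment amortization: P = B₀·r / (1 − (1+r)^(−n)) = 1461.42·0.0220833 / (1 − 1.02208^(−24)).
Denominator 1 − (1+r)^(−24) = 0.407990543.
P = 32.273 / 0.407990543 ≈ 79.10.

£79.10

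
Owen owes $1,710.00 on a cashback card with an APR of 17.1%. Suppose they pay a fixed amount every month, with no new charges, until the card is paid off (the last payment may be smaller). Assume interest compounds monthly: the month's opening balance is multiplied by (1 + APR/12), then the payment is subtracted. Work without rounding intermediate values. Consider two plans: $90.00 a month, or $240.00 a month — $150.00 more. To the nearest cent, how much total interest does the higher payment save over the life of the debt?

$192.04

Monthly rate r = 17.1%/12 = 1.425% = 0.01425.
At $90.00/mo: n = ⌈−ln(1 − rB₀/P)/ln(1+r)⌉ = 23 payments (last $28.45); total interest = total paid − $1,710.00 = $298.45.
At $240.00/mo: 8 payments (last $136.41); total interest $106.41.
Interest saved = $298.45 − $106.41 = $192.04.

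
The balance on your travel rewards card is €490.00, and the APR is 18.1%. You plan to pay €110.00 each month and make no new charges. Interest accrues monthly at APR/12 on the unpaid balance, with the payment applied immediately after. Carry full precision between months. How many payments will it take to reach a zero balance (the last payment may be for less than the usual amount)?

5 months

Monthly rate r = 18.1%/12 = 1.50833% = 0.0150833.
Recurrence: B ← B·(1+r) − €110.00.
Month 1: interest €7.39; balance after payment €387.39.
Month 2: interest €5.84; balance after payment €283.23.
Month 3: interest €4.27; balance after payment €177.51.
Month 4: interest €2.68; balance after payment €70.18.
Month 5: interest €1.06; balance after payment €0.00.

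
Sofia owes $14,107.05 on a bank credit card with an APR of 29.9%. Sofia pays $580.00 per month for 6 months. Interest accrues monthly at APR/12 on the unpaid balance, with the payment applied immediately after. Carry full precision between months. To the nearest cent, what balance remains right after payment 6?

$12,647.76

Monthly rate r = 29.9%/12 = 2.49167% = 0.0249167.
Each month: B ← B·(1+r) − $580.00.
Month 1: interest $351.50; balance after payment $13,878.55.
Month 2: interest $345.81; balance after payment $13,644.36.
Month 3: interest $339.97; balance after payment $13,404.33.
Month 4: interest $333.99; balance after payment $13,158.32.
Month 5: interest $327.86; balance after payment $12,906.18.
Month 6: interest $321.58; balance after payment $12,647.76.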